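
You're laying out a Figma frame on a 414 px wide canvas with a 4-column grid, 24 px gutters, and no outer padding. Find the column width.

85.5 px

4 columns + 3 gutters: 4c + 3·24 = 414.
4c = 414 − 72 = 342, so c = 85.5 px.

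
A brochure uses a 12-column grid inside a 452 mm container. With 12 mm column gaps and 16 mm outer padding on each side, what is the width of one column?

Subtract both margins: 452 − 2·16 = 420 mm.
420 − 11·12 = 288; ÷12 gives c = 24 mm.

24 mm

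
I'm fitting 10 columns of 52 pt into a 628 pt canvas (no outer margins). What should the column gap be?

12 pt

10 columns take 10·52 = 520 pt; remaining 108 splits into 9 column gaps.
g = 108 / 9 = 12 pt.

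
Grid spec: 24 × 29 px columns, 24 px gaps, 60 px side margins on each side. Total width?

Adding margins, columns and gutters: 120 + 696 + 552 = 1368 px.

1368 px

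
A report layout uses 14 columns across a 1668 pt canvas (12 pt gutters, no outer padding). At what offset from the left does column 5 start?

1668 − 13·12 = 1512; ÷14 gives c = 108 pt.
Each column+gutter stride is 120 pt; with no margin, 4 of them is 480 pt.

480 pt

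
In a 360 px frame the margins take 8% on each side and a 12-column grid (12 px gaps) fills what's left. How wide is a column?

14.2 px

Each margin = 8% of 360 = 28.8 px; content = 360 − 2·28.8 = 302.4 px.
Subtracting 11 gaps of 12 leaves 170.4 for 12 columns, so c = 14.2 px.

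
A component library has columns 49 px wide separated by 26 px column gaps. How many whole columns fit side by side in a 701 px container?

Each extra column adds 49 + 26 = 75 px.
(701 + 26) / 75 = 9.69, so 9 columns fit.

9 columns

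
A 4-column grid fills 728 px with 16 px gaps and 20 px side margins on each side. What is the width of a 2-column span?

336 px

Take off 40 px of margins, leaving 688 px.
688 − 3·16 = 640; ÷4 gives c = 160 px.
2 columns plus 1 gap: 320 + 16 = 336 px.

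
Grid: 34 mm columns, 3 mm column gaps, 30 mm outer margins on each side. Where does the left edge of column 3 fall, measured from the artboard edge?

104 mm

Column 3 starts at margin + 2·(column + gutter) = 30 + 2·37 = 104 mm.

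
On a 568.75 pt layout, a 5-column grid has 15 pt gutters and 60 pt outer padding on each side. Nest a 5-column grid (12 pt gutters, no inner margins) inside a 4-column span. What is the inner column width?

61.6 pt

Inside the margins: 568.75 − 120 = 448.75 pt.
448.75 − 4·15 = 388.75; ÷5 gives c = 77.75 pt.
4-column span = 4·77.75 + 3·15 = 356 pt.
5 columns + 4 gutters: 5d + 4·12 = 356.
5d = 356 − 48 = 308, so d = 61.6 pt.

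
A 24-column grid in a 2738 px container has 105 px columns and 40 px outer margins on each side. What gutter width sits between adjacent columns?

6 px

Content width = 2738 − 2·40 = 2658 px.
Columns use 2520 px, leaving 138 px across 23 gutters = 6 px each.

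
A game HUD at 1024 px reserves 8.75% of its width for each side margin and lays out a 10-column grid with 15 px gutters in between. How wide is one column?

70.98 px

Each margin = 8.75% of 1024 = 89.6 px; content = 1024 − 2·89.6 = 844.8 px.
844.8 − 9·15 = 709.8; ÷10 gives c = 70.98 px.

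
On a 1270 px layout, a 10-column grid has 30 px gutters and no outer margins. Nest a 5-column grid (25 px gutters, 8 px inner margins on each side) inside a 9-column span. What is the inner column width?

10 columns + 9 gutters: 10c + 9·30 = 1270.
10c = 1270 − 270 = 1000, so c = 100 px.
Span of 9: 9·100 + 8·30 = 900 + 240 = 1140 px.
Inner content = 1140 − 2·8 = 1124 px.
5d + 4·25 = 1124 → 5d = 1024 → d = 204.8 px.

204.8 px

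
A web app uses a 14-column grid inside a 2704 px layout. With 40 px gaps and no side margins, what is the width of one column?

14c + 13·40 = 2704 → 14c = 2184 → c = 156 px.

156 px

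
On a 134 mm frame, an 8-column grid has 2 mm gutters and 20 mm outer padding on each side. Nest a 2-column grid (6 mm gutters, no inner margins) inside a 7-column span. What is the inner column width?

38 mm

Outer content = 134 − 2·20 = 94 mm.
Subtracting 7 gutters of 2 leaves 80 for 8 columns, so c = 10 mm.
7-column span = 7·10 + 6·2 = 82 mm.
Subtracting 1 gutter of 6 leaves 76 for 2 columns, so d = 38 mm.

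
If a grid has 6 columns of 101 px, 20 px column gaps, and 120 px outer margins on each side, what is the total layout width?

946 px

Total width: 2·120 + 6·101 + 5·20 = 946 px.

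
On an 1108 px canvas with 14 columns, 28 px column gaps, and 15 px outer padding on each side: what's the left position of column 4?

Take off 30 px of margins, leaving 1078 px.
14 columns + 13 column gaps: 14c + 13·28 = 1078.
14c = 1078 − 364 = 714, so c = 51 px.
Column 4 starts at margin + 3·(column + gutter) = 15 + 3·79 = 252 px.

252 px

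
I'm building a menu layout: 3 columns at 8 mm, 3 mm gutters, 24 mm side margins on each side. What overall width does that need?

Adding margins, columns and gutters: 48 + 24 + 6 = 78 mm.

78 mm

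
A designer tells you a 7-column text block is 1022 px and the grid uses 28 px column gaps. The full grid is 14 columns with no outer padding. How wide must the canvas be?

2072 px

1022 − 6·28 = 854; ÷7 gives c = 122 px.
Summing: 1708 + 364 = 2072 px.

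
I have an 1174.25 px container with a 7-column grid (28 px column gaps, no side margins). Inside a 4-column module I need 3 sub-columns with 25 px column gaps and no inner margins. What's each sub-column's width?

203 px

7c + 6·28 = 1174.25 → 7c = 1006.25 → c = 143.75 px.
4-column span = 4·143.75 + 3·28 = 659 px.
3d + 2·25 = 659 → 3d = 609 → d = 203 px.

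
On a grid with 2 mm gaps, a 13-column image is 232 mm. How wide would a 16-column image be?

286 mm

Subtracting 12 gaps of 2 leaves 208 for 13 columns, so c = 16 mm.
16 columns plus 15 gaps: 256 + 30 = 286 mm.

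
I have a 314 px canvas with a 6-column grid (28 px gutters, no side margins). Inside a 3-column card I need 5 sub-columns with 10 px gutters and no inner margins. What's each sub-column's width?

20.6 px

314 − 5·28 = 174; ÷6 gives c = 29 px.
3 columns plus 2 gutters: 87 + 56 = 143 px.
143 − 4·10 = 103; ÷5 gives d = 20.6 px.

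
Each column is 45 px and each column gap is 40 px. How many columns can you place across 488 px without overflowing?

6 columns

6 columns: 6·45 + 5·40 = 470 px ≤ 488.
7 columns: 555 px > 488. So 6.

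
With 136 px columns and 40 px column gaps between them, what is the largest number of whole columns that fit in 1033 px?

6 columns: 6·136 + 5·40 = 1016 px ≤ 1033.
7 columns: 1192 px > 1033. So 6.

6 columns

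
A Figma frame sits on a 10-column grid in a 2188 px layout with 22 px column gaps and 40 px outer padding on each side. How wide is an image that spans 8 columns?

Take off 80 px of margins, leaving 2108 px.
10 columns + 9 column gaps: 10c + 9·22 = 2108.
10c = 2108 − 198 = 1910, so c = 191 px.
8-column span = 8·191 + 7·22 = 1682 px.

1682 px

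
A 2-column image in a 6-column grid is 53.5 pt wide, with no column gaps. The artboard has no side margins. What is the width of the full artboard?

53.5 / 2 = 26.75 pt per column.
Summing: 160.5 = 160.5 pt.

160.5 pt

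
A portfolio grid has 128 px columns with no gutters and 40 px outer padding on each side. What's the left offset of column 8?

Before column 8: the margin + 7 columns + 7 gutters.
Offset = 40 + 7·(128 + 0) = 40 + 896 = 936 px.

936 px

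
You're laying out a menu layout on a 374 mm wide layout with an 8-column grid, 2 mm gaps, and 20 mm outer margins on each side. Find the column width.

40 mm

Inside the margins: 374 − 40 = 334 mm.
334 − 7·2 = 320; ÷8 gives c = 40 mm.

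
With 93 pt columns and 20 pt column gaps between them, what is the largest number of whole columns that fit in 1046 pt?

Each extra column adds 93 + 20 = 113 pt.
(1046 + 20) / 113 = 9.43, so 9 columns fit.

9 columns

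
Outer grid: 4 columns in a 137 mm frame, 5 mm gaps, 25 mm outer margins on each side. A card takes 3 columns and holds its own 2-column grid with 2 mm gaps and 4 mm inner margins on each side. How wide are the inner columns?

Outer content = 137 − 2·25 = 87 mm.
4c + 3·5 = 87 → 4c = 72 → c = 18 mm.
Span of 3: 3·18 + 2·5 = 54 + 10 = 64 mm.
Inner content = 64 − 2·4 = 56 mm.
2 columns + 1 gap: 2d + 1·2 = 56.
2d = 56 − 2 = 54, so d = 27 mm.

27 mm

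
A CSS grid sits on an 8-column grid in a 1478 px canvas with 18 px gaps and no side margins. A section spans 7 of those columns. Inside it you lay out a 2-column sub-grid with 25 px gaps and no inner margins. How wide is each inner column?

Subtracting 7 gaps of 18 leaves 1352 for 8 columns, so c = 169 px.
7-column span = 7·169 + 6·18 = 1291 px.
1291 − 1·25 = 1266; ÷2 gives d = 633 px.

633 px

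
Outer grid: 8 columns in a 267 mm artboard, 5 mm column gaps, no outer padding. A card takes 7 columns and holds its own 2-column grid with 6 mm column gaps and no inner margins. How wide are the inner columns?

267 − 7·5 = 232; ÷8 gives c = 29 mm.
Span of 7: 7·29 + 6·5 = 203 + 30 = 233 mm.
2d + 1·6 = 233 → 2d = 227 → d = 113.5 mm.

113.5 mm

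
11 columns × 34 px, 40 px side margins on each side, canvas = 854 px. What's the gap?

Subtract both margins: 854 − 2·40 = 774 px.
Columns use 374 px, leaving 400 px across 10 gaps = 40 px each.

40 px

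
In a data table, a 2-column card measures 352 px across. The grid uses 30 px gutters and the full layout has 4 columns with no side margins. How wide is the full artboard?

734 px

352 − 1·30 = 322; ÷2 gives c = 161 px.
Total width: 4·161 + 3·30 = 734 px.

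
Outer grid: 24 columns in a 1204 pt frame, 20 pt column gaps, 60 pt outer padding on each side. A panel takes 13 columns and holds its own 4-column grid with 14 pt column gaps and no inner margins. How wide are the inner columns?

Outer content = 1204 − 2·60 = 1084 pt.
Subtracting 23 column gaps of 20 leaves 624 for 24 columns, so c = 26 pt.
Span of 13: 13·26 + 12·20 = 338 + 240 = 578 pt.
4 columns + 3 column gaps: 4d + 3·14 = 578.
4d = 578 − 42 = 536, so d = 134 pt.

134 pt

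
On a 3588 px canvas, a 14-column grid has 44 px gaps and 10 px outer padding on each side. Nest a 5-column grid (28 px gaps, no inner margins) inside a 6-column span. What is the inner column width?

Outer content = 3588 − 2·10 = 3568 px.
14c + 13·44 = 3568 → 14c = 2996 → c = 214 px.
6 columns plus 5 gaps: 1284 + 220 = 1504 px.
5d + 4·28 = 1504 → 5d = 1392 → d = 278.4 px.

278.4 px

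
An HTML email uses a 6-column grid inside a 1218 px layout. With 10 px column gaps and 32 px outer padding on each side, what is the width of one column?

Subtract both margins: 1218 − 2·32 = 1154 px.
Subtracting 5 column gaps of 10 leaves 1104 for 6 columns, so c = 184 px.

184 px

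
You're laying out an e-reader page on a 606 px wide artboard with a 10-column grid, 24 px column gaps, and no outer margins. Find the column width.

10c + 9·24 = 606 → 10c = 390 → c = 39 px.

39 px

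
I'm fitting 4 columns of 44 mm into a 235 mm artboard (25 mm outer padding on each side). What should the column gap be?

Content width = 235 − 2·25 = 185 mm.
4·44 + 3g = 185 → 3g = 9 → g = 3 mm.

3 mm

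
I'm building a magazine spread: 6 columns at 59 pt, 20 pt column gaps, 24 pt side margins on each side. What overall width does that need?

Total width: 2·24 + 6·59 + 5·20 = 502 pt.

502 pt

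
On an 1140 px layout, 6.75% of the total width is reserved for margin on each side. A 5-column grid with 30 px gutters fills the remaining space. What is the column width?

Each margin = 6.75% of 1140 = 76.95 px; content = 1140 − 2·76.95 = 986.1 px.
986.1 − 4·30 = 866.1; ÷5 gives c = 173.22 px.

173.22 px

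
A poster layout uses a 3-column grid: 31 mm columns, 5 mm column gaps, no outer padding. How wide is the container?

Container = 3·31 + 2·5 = 93 + 10 = 103 mm.

103 mm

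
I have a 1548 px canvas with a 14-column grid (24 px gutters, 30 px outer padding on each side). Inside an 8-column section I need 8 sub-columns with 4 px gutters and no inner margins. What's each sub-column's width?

Inside the margins: 1548 − 60 = 1488 px.
Subtracting 13 gutters of 24 leaves 1176 for 14 columns, so c = 84 px.
Span of 8: 8·84 + 7·24 = 672 + 168 = 840 px.
8d + 7·4 = 840 → 8d = 812 → d = 101.5 px.

101.5 px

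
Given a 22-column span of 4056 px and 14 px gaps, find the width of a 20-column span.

3686 px

22 columns + 21 gaps: 22c + 21·14 = 4056.
22c = 4056 − 294 = 3762, so c = 171 px.
20 columns plus 19 gaps: 3420 + 266 = 3686 px.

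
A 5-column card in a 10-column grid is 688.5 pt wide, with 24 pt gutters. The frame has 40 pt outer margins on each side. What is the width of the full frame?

688.5 − 4·24 = 592.5; ÷5 gives c = 118.5 pt.
Total width: 2·40 + 10·118.5 + 9·24 = 1481 pt.

1481 pt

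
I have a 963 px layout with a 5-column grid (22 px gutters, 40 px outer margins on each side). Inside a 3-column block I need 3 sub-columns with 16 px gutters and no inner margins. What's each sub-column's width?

163 px

Inside the margins: 963 − 80 = 883 px.
5c + 4·22 = 883 → 5c = 795 → c = 159 px.
3-column span = 3·159 + 2·22 = 521 px.
Subtracting 2 gutters of 16 leaves 489 for 3 columns, so d = 163 px.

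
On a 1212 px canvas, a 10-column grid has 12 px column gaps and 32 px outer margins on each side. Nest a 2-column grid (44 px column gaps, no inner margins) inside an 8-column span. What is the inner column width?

Take off 64 px of margins, leaving 1148 px.
10c + 9·12 = 1148 → 10c = 1040 → c = 104 px.
8-column span = 8·104 + 7·12 = 916 px.
916 − 1·44 = 872; ÷2 gives d = 436 px.

436 px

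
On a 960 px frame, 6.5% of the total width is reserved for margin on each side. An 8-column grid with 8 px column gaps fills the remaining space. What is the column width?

960 × (1 − 2·6.5%) = 960 × 87% = 835.2 px for the columns.
8c + 7·8 = 835.2 → 8c = 779.2 → c = 97.4 px.

97.4 px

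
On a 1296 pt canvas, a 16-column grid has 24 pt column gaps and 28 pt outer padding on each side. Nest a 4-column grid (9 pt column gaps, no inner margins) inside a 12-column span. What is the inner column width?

Inside the margins: 1296 − 56 = 1240 pt.
16c + 15·24 = 1240 → 16c = 880 → c = 55 pt.
Span of 12: 12·55 + 11·24 = 660 + 264 = 924 pt.
Subtracting 3 column gaps of 9 leaves 897 for 4 columns, so d = 224.25 pt.

224.25 pt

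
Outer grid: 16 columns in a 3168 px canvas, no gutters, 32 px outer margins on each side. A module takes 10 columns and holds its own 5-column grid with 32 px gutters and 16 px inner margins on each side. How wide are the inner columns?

Outer content = 3168 − 2·32 = 3104 px.
With no gutters, each column is 3104/16 = 194 px.
10-column span = 10·194 = 1940 px.
Inner content = 1940 − 2·16 = 1908 px.
1908 − 4·32 = 1780; ÷5 gives d = 356 px.

356 px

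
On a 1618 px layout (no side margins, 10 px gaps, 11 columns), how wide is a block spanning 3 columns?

434 px

Subtracting 10 gaps of 10 leaves 1518 for 11 columns, so c = 138 px.
3-column span = 3·138 + 2·10 = 434 px.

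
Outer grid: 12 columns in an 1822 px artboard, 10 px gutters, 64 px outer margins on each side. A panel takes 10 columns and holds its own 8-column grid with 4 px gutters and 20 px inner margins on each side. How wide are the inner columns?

Outer content = 1822 − 2·64 = 1694 px.
Subtracting 11 gutters of 10 leaves 1584 for 12 columns, so c = 132 px.
10-column span = 10·132 + 9·10 = 1410 px.
Inner content = 1410 − 2·20 = 1370 px.
1370 − 7·4 = 1342; ÷8 gives d = 167.75 px.

167.75 px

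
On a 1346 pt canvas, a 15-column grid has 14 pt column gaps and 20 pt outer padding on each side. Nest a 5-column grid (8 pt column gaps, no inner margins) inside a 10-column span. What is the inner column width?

166.8 pt

Outer content = 1346 − 2·20 = 1306 pt.
15 columns + 14 column gaps: 15c + 14·14 = 1306.
15c = 1306 − 196 = 1110, so c = 74 pt.
10 columns plus 9 column gaps: 740 + 126 = 866 pt.
5d + 4·8 = 866 → 5d = 834 → d = 166.8 pt.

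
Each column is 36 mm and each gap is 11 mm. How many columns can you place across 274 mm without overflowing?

6 columns

6 columns: 6·36 + 5·11 = 271 mm ≤ 274.
7 columns: 318 mm > 274. So 6.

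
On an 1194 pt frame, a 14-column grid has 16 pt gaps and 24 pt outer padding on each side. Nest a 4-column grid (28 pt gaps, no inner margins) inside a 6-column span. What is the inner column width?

Outer content = 1194 − 2·24 = 1146 pt.
1146 − 13·16 = 938; ÷14 gives c = 67 pt.
6-column span = 6·67 + 5·16 = 482 pt.
482 − 3·28 = 398; ÷4 gives d = 99.5 pt.

99.5 pt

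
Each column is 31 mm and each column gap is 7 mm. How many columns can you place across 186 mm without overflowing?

5 columns

k columns need k·31 + (k−1)·7 = k·38 − 7.
k·38 − 7 ≤ 186 → k ≤ 193 / 38 ≈ 5.08, so k = 5.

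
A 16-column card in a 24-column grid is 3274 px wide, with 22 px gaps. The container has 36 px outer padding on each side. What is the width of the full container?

4994 px

16 columns + 15 gaps: 16c + 15·22 = 3274.
16c = 3274 − 330 = 2944, so c = 184 px.
Adding margins, columns and gutters: 72 + 4416 + 506 = 4994 px.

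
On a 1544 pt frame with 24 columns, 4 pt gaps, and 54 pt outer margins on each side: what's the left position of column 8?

Take off 108 pt of margins, leaving 1436 pt.
Subtracting 23 gaps of 4 leaves 1344 for 24 columns, so c = 56 pt.
Before column 8: the margin + 7 columns + 7 gaps.
Offset = 54 + 7·(56 + 4) = 54 + 420 = 474 pt.

474 pt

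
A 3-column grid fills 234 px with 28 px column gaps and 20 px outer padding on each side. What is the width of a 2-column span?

120 px

Content width = 234 − 2·20 = 194 px.
3c + 2·28 = 194 → 3c = 138 → c = 46 px.
Span of 2: 2·46 + 1·28 = 92 + 28 = 120 px.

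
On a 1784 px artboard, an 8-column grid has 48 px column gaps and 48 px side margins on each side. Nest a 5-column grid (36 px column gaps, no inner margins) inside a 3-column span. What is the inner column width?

Subtract both margins: 1784 − 2·48 = 1688 px.
1688 − 7·48 = 1352; ÷8 gives c = 169 px.
3 columns plus 2 column gaps: 507 + 96 = 603 px.
Subtracting 4 column gaps of 36 leaves 459 for 5 columns, so d = 91.8 px.

91.8 px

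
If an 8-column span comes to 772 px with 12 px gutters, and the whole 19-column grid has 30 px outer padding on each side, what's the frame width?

772 − 7·12 = 688; ÷8 gives c = 86 px.
Total width: 2·30 + 19·86 + 18·12 = 1910 px.

1910 px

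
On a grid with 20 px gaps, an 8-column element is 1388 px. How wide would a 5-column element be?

860 px

8 columns + 7 gaps: 8c + 7·20 = 1388.
8c = 1388 − 140 = 1248, so c = 156 px.
5-column span = 5·156 + 4·20 = 860 px.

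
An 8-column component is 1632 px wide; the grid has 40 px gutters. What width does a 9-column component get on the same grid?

1632 − 7·40 = 1352; ÷8 gives c = 169 px.
9 columns plus 8 gutters: 1521 + 320 = 1841 px.

1841 px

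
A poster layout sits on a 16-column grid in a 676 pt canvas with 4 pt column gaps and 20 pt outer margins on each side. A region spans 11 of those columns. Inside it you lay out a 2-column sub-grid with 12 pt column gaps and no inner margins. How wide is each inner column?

Outer content = 676 − 2·20 = 636 pt.
16 columns + 15 column gaps: 16c + 15·4 = 636.
16c = 636 − 60 = 576, so c = 36 pt.
11 columns plus 10 column gaps: 396 + 40 = 436 pt.
Subtracting 1 column gap of 12 leaves 424 for 2 columns, so d = 212 pt.

212 pt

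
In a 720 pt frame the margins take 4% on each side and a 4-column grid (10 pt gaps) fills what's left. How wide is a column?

Each margin = 4% of 720 = 28.8 pt; content = 720 − 2·28.8 = 662.4 pt.
662.4 − 3·10 = 632.4; ÷4 gives c = 158.1 pt.

158.1 pt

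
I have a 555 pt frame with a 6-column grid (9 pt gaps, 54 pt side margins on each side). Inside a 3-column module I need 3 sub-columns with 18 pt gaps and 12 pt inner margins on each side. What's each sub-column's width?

Take off 108 pt of margins, leaving 447 pt.
Subtracting 5 gaps of 9 leaves 402 for 6 columns, so c = 67 pt.
3 columns plus 2 gaps: 201 + 18 = 219 pt.
Inner content = 219 − 2·12 = 195 pt.
195 − 2·18 = 159; ÷3 gives d = 53 pt.

53 pt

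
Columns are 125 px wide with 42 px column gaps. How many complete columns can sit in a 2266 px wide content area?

13 columns: 13·125 + 12·42 = 2129 px ≤ 2266.
14 columns: 2296 px > 2266. So 13.

13 columns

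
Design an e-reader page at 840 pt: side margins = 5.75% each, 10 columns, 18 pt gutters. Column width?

58.14 pt

Each margin = 5.75% of 840 = 48.3 pt; content = 840 − 2·48.3 = 743.4 pt.
743.4 − 9·18 = 581.4; ÷10 gives c = 58.14 pt.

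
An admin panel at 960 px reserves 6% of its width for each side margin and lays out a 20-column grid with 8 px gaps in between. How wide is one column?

34.64 px

960 × (1 − 2·6%) = 960 × 88% = 844.8 px for the columns.
844.8 − 19·8 = 692.8; ÷20 gives c = 34.64 px.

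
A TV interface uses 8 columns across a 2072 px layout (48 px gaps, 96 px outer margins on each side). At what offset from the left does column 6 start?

1301 px

Take off 192 px of margins, leaving 1880 px.
8c + 7·48 = 1880 → 8c = 1544 → c = 193 px.
Before column 6: the margin + 5 columns + 5 gaps.
Offset = 96 + 5·(193 + 48) = 96 + 1205 = 1301 px.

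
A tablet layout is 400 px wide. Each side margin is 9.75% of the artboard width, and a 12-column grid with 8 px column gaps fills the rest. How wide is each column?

19.5 px

Each margin = 9.75% of 400 = 39 px; content = 400 − 2·39 = 322 px.
322 − 11·8 = 234; ÷12 gives c = 19.5 px.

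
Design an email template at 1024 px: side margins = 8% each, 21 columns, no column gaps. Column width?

Margins: 8% × 1024 = 81.92 px each, so content = 1024 − 163.84 = 860.16 px.
21c = 860.16 → c = 40.96 px.

40.96 px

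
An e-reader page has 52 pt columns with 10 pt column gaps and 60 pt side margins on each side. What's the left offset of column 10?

Each column+gutter stride is 62 pt; 9 of them past the 60 pt margin is 60 + 558 = 618 pt.

618 pt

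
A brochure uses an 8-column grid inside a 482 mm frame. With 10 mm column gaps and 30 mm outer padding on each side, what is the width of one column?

44 mm

Content width = 482 − 2·30 = 422 mm.
8 columns + 7 column gaps: 8c + 7·10 = 422.
8c = 422 − 70 = 352, so c = 44 mm.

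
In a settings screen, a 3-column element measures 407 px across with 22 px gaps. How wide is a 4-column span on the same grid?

550 px

407 − 2·22 = 363; ÷3 gives c = 121 px.
Span of 4: 4·121 + 3·22 = 484 + 66 = 550 px.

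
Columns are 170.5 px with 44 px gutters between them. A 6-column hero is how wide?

Span of 6: 6·170.5 + 5·44 = 1023 + 220 = 1243 px.

1243 px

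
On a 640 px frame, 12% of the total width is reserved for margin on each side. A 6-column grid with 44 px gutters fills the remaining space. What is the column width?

44.4 px

Each margin = 12% of 640 = 76.8 px; content = 640 − 2·76.8 = 486.4 px.
6 columns + 5 gutters: 6c + 5·44 = 486.4.
6c = 486.4 − 220 = 266.4, so c = 44.4 px.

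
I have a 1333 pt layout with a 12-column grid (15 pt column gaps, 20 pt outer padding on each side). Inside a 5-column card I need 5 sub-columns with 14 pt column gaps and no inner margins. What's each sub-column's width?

Outer content = 1333 − 2·20 = 1293 pt.
12 columns + 11 column gaps: 12c + 11·15 = 1293.
12c = 1293 − 165 = 1128, so c = 94 pt.
5 columns plus 4 column gaps: 470 + 60 = 530 pt.
5d + 4·14 = 530 → 5d = 474 → d = 94.8 pt.

94.8 pt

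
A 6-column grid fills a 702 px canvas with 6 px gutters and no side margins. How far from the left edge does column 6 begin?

6c + 5·6 = 702 → 6c = 672 → c = 112 px.
Each column+gutter stride is 118 px; with no margin, 5 of them is 590 px.

590 px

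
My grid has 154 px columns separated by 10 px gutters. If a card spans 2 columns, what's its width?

318 px

2 columns plus 1 gutter: 308 + 10 = 318 px.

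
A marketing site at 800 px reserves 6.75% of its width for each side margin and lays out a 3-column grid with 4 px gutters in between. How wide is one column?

228 px

800 × (1 − 2·6.75%) = 800 × 86.5% = 692 px for the columns.
Subtracting 2 gutters of 4 leaves 684 for 3 columns, so c = 228 px.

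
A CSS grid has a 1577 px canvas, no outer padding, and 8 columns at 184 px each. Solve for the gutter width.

8 columns take 8·184 = 1472 px; remaining 105 splits into 7 gutters.
g = 105 / 7 = 15 px.

15 px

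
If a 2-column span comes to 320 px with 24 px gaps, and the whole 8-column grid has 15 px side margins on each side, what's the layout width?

1382 px

2 columns + 1 gap: 2c + 1·24 = 320.
2c = 320 − 24 = 296, so c = 148 px.
Layout = 2·15 + 8·148 + 7·24 = 30 + 1184 + 168 = 1382 px.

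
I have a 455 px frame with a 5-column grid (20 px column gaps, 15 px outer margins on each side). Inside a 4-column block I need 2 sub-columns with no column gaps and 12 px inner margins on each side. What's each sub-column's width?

Inside the margins: 455 − 30 = 425 px.
425 − 4·20 = 345; ÷5 gives c = 69 px.
4-column span = 4·69 + 3·20 = 336 px.
Inner content = 336 − 2·12 = 312 px.
With no column gaps, each column is 312/2 = 156 px.

156 px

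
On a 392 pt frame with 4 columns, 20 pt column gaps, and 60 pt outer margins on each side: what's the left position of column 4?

Subtract both margins: 392 − 2·60 = 272 pt.
4 columns + 3 column gaps: 4c + 3·20 = 272.
4c = 272 − 60 = 212, so c = 53 pt.
Each column+gutter stride is 73 pt; 3 of them past the 60 pt margin is 60 + 219 = 279 pt.

279 pt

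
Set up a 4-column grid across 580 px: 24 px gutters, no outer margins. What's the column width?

127 px

4c + 3·24 = 580 → 4c = 508 → c = 127 px.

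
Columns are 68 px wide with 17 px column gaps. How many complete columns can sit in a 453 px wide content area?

k columns need k·68 + (k−1)·17 = k·85 − 17.
k·85 − 17 ≤ 453 → k ≤ 470 / 85 ≈ 5.53, so k = 5.

5 columns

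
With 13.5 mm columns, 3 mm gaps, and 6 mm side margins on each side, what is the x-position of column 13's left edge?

204 mm

Column 13 starts at margin + 12·(column + gutter) = 6 + 12·16.5 = 204 mm.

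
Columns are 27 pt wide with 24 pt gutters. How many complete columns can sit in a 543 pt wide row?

11 columns

Each extra column adds 27 + 24 = 51 pt.
(543 + 24) / 51 = 11.12, so 11 columns fit.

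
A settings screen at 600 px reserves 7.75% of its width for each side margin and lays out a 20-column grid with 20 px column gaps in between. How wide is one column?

Margins: 7.75% × 600 = 46.5 px each, so content = 600 − 93 = 507 px.
507 − 19·20 = 127; ÷20 gives c = 6.35 px.

6.35 px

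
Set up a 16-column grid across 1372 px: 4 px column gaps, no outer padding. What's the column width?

82 px

16 columns + 15 column gaps: 16c + 15·4 = 1372.
16c = 1372 − 60 = 1312, so c = 82 px.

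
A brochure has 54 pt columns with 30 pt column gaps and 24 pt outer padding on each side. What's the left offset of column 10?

Before column 10: the margin + 9 columns + 9 column gaps.
Offset = 24 + 9·(54 + 30) = 24 + 756 = 780 pt.

780 pt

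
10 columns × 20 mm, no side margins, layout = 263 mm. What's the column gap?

7 mm

10·20 + 9g = 263 → 9g = 63 → g = 7 mm.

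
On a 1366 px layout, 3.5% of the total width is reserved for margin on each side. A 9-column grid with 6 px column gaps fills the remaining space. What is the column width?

135.82 px

Margins: 3.5% × 1366 = 47.81 px each, so content = 1366 − 95.62 = 1270.38 px.
9 columns + 8 column gaps: 9c + 8·6 = 1270.38.
9c = 1270.38 − 48 = 1222.38, so c = 135.82 px.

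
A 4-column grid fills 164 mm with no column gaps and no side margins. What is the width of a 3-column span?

4c = 164 → c = 41 mm.
3-column span = 3·41 = 123 mm.

123 mm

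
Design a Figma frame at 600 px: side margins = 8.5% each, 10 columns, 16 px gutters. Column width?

Each margin = 8.5% of 600 = 51 px; content = 600 − 2·51 = 498 px.
Subtracting 9 gutters of 16 leaves 354 for 10 columns, so c = 35.4 px.

35.4 px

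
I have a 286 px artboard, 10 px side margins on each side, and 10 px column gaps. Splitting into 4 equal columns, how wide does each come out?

59 px

Content width = 286 − 2·10 = 266 px.
4 columns + 3 column gaps: 4c + 3·10 = 266.
4c = 266 − 30 = 236, so c = 59 px.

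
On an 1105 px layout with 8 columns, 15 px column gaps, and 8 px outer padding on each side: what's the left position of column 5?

560 px

Inside the margins: 1105 − 16 = 1089 px.
1089 − 7·15 = 984; ÷8 gives c = 123 px.
Column 5 starts at margin + 4·(column + gutter) = 8 + 4·138 = 560 px.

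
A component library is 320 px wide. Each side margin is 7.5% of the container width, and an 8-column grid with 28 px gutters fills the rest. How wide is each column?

9.5 px

Margins: 7.5% × 320 = 24 px each, so content = 320 − 48 = 272 px.
272 − 7·28 = 76; ÷8 gives c = 9.5 px.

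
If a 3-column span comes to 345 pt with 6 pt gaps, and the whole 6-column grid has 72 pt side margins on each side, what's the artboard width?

840 pt

3 columns + 2 gaps: 3c + 2·6 = 345.
3c = 345 − 12 = 333, so c = 111 pt.
Total width: 2·72 + 6·111 + 5·6 = 840 pt.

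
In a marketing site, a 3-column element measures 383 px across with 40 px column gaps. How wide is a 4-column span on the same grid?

3 columns + 2 column gaps: 3c + 2·40 = 383.
3c = 383 − 80 = 303, so c = 101 px.
4-column span = 4·101 + 3·40 = 524 px.

524 px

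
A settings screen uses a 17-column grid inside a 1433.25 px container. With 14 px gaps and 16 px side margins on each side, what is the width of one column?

69.25 px

Subtract both margins: 1433.25 − 2·16 = 1401.25 px.
Subtracting 16 gaps of 14 leaves 1177.25 for 17 columns, so c = 69.25 px.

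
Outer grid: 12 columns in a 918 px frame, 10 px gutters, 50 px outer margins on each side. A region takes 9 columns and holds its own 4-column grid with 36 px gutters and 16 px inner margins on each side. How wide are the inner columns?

Subtract both margins: 918 − 2·50 = 818 px.
818 − 11·10 = 708; ÷12 gives c = 59 px.
Span of 9: 9·59 + 8·10 = 531 + 80 = 611 px.
Inner content = 611 − 2·16 = 579 px.
Subtracting 3 gutters of 36 leaves 471 for 4 columns, so d = 117.75 px.

117.75 px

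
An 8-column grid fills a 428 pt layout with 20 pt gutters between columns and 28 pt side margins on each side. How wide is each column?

Take off 56 pt of margins, leaving 372 pt.
8 columns + 7 gutters: 8c + 7·20 = 372.
8c = 372 − 140 = 232, so c = 29 pt.

29 pt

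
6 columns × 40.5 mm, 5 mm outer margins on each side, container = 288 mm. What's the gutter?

7 mm

Inside the margins: 288 − 10 = 278 mm.
6·40.5 + 5g = 278 → 5g = 35 → g = 7 mm.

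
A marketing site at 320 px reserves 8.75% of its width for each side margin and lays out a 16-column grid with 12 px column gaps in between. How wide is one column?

320 × (1 − 2·8.75%) = 320 × 82.5% = 264 px for the columns.
Subtracting 15 column gaps of 12 leaves 84 for 16 columns, so c = 5.25 px.

5.25 px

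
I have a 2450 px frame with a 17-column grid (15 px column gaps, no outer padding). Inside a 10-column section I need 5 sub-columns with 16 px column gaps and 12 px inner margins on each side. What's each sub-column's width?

269.4 px

17c + 16·15 = 2450 → 17c = 2210 → c = 130 px.
10 columns plus 9 column gaps: 1300 + 135 = 1435 px.
Inner content = 1435 − 2·12 = 1411 px.
1411 − 4·16 = 1347; ÷5 gives d = 269.4 px.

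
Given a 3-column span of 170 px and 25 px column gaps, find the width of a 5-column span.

300 px

170 − 2·25 = 120; ÷3 gives c = 40 px.
Span of 5: 5·40 + 4·25 = 200 + 100 = 300 px.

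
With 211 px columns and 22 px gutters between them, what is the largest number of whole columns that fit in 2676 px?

11 columns

Each extra column adds 211 + 22 = 233 px.
(2676 + 22) / 233 = 11.58, so 11 columns fit.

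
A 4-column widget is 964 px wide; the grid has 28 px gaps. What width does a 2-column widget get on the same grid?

4 columns + 3 gaps: 4c + 3·28 = 964.
4c = 964 − 84 = 880, so c = 220 px.
2-column span = 2·220 + 1·28 = 468 px.

468 px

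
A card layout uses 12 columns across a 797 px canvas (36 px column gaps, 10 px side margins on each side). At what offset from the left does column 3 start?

Subtract both margins: 797 − 2·10 = 777 px.
Subtracting 11 column gaps of 36 leaves 381 for 12 columns, so c = 31.75 px.
Column 3 starts at margin + 2·(column + gutter) = 10 + 2·67.75 = 145.5 px.

145.5 px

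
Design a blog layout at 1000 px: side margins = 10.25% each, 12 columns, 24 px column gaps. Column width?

44.25 px

1000 × (1 − 2·10.25%) = 1000 × 79.5% = 795 px for the columns.
12c + 11·24 = 795 → 12c = 531 → c = 44.25 px.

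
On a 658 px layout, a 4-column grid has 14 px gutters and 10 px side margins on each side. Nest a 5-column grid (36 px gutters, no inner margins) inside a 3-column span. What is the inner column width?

66.2 px

Outer content = 658 − 2·10 = 638 px.
4c + 3·14 = 638 → 4c = 596 → c = 149 px.
3 columns plus 2 gutters: 447 + 28 = 475 px.
5 columns + 4 gutters: 5d + 4·36 = 475.
5d = 475 − 144 = 331, so d = 66.2 px.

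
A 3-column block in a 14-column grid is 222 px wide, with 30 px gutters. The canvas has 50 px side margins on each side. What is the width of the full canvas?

222 − 2·30 = 162; ÷3 gives c = 54 px.
Canvas = 2·50 + 14·54 + 13·30 = 100 + 756 + 390 = 1246 px.

1246 px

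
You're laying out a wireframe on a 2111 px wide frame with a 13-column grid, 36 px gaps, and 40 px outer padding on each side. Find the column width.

Inside the margins: 2111 − 80 = 2031 px.
13 columns + 12 gaps: 13c + 12·36 = 2031.
13c = 2031 − 432 = 1599, so c = 123 px.

123 px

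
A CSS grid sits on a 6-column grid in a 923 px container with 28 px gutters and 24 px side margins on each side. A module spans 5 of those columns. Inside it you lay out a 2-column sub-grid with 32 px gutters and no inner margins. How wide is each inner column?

346.25 px

Inside the margins: 923 − 48 = 875 px.
6 columns + 5 gutters: 6c + 5·28 = 875.
6c = 875 − 140 = 735, so c = 122.5 px.
5 columns plus 4 gutters: 612.5 + 112 = 724.5 px.
2 columns + 1 gutter: 2d + 1·32 = 724.5.
2d = 724.5 − 32 = 692.5, so d = 346.25 px.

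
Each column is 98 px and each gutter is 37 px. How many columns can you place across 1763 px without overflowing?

13 columns

13 columns: 13·98 + 12·37 = 1718 px ≤ 1763.
14 columns: 1853 px > 1763. So 13.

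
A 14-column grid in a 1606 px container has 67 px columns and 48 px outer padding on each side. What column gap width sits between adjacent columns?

Subtract both margins: 1606 − 2·48 = 1510 px.
14·67 + 13g = 1510 → 13g = 572 → g = 44 px.

44 px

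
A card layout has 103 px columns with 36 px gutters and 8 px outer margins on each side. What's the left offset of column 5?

Column 5 starts at margin + 4·(column + gutter) = 8 + 4·139 = 564 px.

564 px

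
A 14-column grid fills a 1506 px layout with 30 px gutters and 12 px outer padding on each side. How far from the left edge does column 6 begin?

552 px

Content = 1506 − 2·12 = 1482 px.
14c + 13·30 = 1482 → 14c = 1092 → c = 78 px.
Each column+gutter stride is 108 px; 5 of them past the 12 px margin is 12 + 540 = 552 px.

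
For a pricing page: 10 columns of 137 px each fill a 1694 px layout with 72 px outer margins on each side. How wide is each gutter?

Subtract both margins: 1694 − 2·72 = 1550 px.
10·137 + 9g = 1550 → 9g = 180 → g = 20 px.

20 px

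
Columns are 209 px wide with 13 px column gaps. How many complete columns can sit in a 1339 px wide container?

Each extra column adds 209 + 13 = 222 px.
(1339 + 13) / 222 = 6.09, so 6 columns fit.

6 columns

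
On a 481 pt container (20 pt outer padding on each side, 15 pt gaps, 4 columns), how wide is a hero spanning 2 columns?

Inside the margins: 481 − 40 = 441 pt.
4 columns + 3 gaps: 4c + 3·15 = 441.
4c = 441 − 45 = 396, so c = 99 pt.
2 columns plus 1 gap: 198 + 15 = 213 pt.

213 pt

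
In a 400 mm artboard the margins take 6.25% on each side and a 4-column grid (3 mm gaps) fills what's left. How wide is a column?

85.25 mm

400 × (1 − 2·6.25%) = 400 × 87.5% = 350 mm for the columns.
4c + 3·3 = 350 → 4c = 341 → c = 85.25 mm.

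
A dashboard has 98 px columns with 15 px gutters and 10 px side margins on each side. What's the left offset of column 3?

236 px

Before column 3: the margin + 2 columns + 2 gutters.
Offset = 10 + 2·(98 + 15) = 10 + 226 = 236 px.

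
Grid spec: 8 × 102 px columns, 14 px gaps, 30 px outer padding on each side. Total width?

974 px

Canvas = 2·30 + 8·102 + 7·14 = 60 + 816 + 98 = 974 px.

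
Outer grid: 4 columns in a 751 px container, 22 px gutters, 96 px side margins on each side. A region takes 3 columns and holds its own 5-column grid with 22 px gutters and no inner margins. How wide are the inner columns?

Inside the margins: 751 − 192 = 559 px.
4 columns + 3 gutters: 4c + 3·22 = 559.
4c = 559 − 66 = 493, so c = 123.25 px.
3 columns plus 2 gutters: 369.75 + 44 = 413.75 px.
5d + 4·22 = 413.75 → 5d = 325.75 → d = 65.15 px.

65.15 px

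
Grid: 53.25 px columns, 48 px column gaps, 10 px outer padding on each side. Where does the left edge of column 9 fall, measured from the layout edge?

820 px

Column 9 starts at margin + 8·(column + gutter) = 10 + 8·101.25 = 820 px.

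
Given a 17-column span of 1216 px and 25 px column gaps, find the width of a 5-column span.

340 px

17c + 16·25 = 1216 → 17c = 816 → c = 48 px.
Span of 5: 5·48 + 4·25 = 240 + 100 = 340 px.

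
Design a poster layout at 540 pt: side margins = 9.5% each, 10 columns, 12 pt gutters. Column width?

32.94 pt

540 × (1 − 2·9.5%) = 540 × 81% = 437.4 pt for the columns.
10 columns + 9 gutters: 10c + 9·12 = 437.4.
10c = 437.4 − 108 = 329.4, so c = 32.94 pt.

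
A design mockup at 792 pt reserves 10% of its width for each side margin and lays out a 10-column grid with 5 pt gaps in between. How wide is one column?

58.86 pt

792 × (1 − 2·10%) = 792 × 80% = 633.6 pt for the columns.
10 columns + 9 gaps: 10c + 9·5 = 633.6.
10c = 633.6 − 45 = 588.6, so c = 58.86 pt.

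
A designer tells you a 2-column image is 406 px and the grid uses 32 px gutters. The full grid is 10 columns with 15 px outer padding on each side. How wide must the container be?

2 columns + 1 gutter: 2c + 1·32 = 406.
2c = 406 − 32 = 374, so c = 187 px.
Adding margins, columns and gutters: 30 + 1870 + 288 = 2188 px.

2188 px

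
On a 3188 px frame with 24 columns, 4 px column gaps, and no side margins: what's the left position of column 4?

399 px

24c + 23·4 = 3188 → 24c = 3096 → c = 129 px.
Each column+gutter stride is 133 px; with no margin, 3 of them is 399 px.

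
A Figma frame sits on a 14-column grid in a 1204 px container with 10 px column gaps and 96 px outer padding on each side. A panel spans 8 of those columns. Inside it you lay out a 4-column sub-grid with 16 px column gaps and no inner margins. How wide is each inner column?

131.5 px

Outer content = 1204 − 2·96 = 1012 px.
1012 − 13·10 = 882; ÷14 gives c = 63 px.
Span of 8: 8·63 + 7·10 = 504 + 70 = 574 px.
Subtracting 3 column gaps of 16 leaves 526 for 4 columns, so d = 131.5 px.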